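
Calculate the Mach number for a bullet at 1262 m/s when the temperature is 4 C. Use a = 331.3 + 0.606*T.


a = 331.3 + 0.606*(4) = 333.724 m/s
M = v/a = 1262/333.724 = 3.782

3.782


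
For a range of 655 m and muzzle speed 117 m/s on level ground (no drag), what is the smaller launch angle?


sin(2*theta) = R*g/v0^2 = 655*9.81/117^2 = 0.469395, theta = arcsin(0.469395)/2 = 14°

14 degrees


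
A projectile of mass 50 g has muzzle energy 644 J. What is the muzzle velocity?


v = sqrt(2*E/m) = sqrt(2*644/0.05) = 160.5 m/s

160.5 m/s


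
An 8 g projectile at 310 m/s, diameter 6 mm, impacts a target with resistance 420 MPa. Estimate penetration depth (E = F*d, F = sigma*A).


A = pi*(d/2)^2 = pi*(6/2)^2 = 28.2743 mm^2
E = 0.5*m*v^2 = 0.5*0.008*310^2 = 384.4 J
depth = E/(sigma*A) = 384.4 J / (420 MPa * 28.2743 mm^2) = 384.4/(420 * 28.2743) m = 0.0323699 m ≈ 32.37 mm

32.37 mm


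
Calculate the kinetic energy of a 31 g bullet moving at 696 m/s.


E = 0.5*m*v^2 = 0.5*0.031*696^2 = 7508 J

7508 J


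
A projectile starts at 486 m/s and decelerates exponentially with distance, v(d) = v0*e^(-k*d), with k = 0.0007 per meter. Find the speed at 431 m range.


v = v0*exp(-k*d) = 486*exp(-0.0007*431) = 359.4 m/s

359.4 m/s


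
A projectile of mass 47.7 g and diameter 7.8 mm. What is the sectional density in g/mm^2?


SD = m/d^2 = 47.7/7.8^2 = 0.784 g/mm^2

0.784 g/mm^2


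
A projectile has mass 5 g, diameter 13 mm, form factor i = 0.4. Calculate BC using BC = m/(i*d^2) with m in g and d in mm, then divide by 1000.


BC = m/(i*d^2*1000) = 5/(0.4 * 13^2 * 1000) = 7.396e-05

7.396e-05


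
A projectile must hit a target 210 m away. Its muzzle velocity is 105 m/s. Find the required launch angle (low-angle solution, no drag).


sin(2*theta) = R*g/v0^2 = 210*9.81/105^2 = 0.186857, theta = arcsin(0.186857)/2 = 5.385°

5.385 degrees


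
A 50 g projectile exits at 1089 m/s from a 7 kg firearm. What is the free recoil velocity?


v_recoil = m_p * v_p / m_gun = 0.05 * 1089 / 7 = 7.779 m/s

7.779 m/s


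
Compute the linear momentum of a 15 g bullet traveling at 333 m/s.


p = m*v = 0.015*333 = 4.995 kg·m/s

4.995 kg·m/s


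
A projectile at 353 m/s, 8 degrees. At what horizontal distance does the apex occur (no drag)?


R = v0^2*sin(2*theta)/g = 353^2*sin(2*8°)/9.81 = 3501.21 m
apex_dist = R/2 = 3501.21/2 = 1751 m

1751 m


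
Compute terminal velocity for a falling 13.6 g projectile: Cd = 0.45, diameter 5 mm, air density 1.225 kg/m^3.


A = pi*(d/2)^2 = pi*(5/2000)^2 = 1.96350e-05 m^2
vt = sqrt(2mg/(Cd*rho*A)) = sqrt(2*0.0136*9.81/(0.45 * 1.225 * 1.96350e-05)) = 157 m/s

157 m/s


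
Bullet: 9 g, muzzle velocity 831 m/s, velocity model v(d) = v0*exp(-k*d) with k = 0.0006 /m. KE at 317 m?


v = v0*exp(-k*d) = 831*exp(-0.0006*317) = 687.066 m/s
E = 0.5*m*v^2 = 0.5*0.009*687.066^2 = 2124 J

2124 J


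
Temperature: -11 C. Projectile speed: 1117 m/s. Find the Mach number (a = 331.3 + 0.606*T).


a = 331.3 + 0.606*(-11) = 324.634 m/s
M = v/a = 1117/324.634 = 3.441

3.441


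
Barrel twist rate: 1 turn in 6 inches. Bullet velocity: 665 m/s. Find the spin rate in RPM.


twist_m = 6*0.0254 = 0.1524 m
spin = v/twist = 665/0.1524 = 4363.517 rev/s
RPM = spin*60 = 4363.517*60 ≈ 261811 RPM

261811 RPM


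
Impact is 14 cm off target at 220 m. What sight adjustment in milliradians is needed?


1 mrad subtends 1 cm per 10 m of range, so adj = error_cm / (dist_m / 10) = 14 / (220/10) = 0.6364 mrad

0.6364 mrad


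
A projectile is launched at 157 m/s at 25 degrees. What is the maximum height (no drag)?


H = (v0*sin(theta))^2 / (2g) = (157*sin(25°))^2 / (2*9.81) = 224.4 m

224.4 m


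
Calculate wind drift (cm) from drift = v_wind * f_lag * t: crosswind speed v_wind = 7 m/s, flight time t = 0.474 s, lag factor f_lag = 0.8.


drift = v_wind * lag * t = 7 * 0.8 * 0.474 = 2.6544 m ≈ 265.4 cm

265.4 cm


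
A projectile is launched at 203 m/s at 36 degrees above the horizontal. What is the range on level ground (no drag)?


R = v0^2 * sin(2*theta) / g = 203^2 * sin(2*36°) / 9.81 = 3995 m

3995 m


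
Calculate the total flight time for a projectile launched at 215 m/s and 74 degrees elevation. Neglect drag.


T = 2*v0*sin(theta)/g = 2*215*sin(74°)/9.81 = 42.13 s

42.13 s


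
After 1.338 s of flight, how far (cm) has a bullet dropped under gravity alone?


drop = 0.5*g*t^2 = 0.5*9.81*1.338^2 = 8.78115 m ≈ 878.1 cm

878.1 cm


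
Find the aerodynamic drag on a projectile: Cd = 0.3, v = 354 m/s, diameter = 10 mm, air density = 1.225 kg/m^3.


A = pi*(d/2)^2 = pi*(10/2000)^2 = 7.85398e-05 m^2
Fd = 0.5*Cd*rho*A*v^2 = 0.5*0.3*1.225*7.85398e-05*354^2 = 1.809 N

1.809 N


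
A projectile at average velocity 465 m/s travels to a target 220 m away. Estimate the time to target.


t = d/v = 220/465 = 0.4731 s

0.4731 s


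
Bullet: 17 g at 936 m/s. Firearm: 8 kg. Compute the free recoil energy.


v_r = m_p*v_p/m_gun = 0.017*936/8 = 1.989 m/s, E_r = 0.5*m_gun*v_r^2 = 0.5*8*1.989^2 = 15.82 J

15.82 J


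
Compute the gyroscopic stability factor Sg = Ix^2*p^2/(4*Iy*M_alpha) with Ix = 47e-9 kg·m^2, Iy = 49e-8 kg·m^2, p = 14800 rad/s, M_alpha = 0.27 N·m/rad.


Sg = Ix^2 * p^2 / (4 * Iy * M_alpha) = (47e-9)^2 * 14800^2 / (4 * 49e-8 * 0.27) = 0.9143

0.9143


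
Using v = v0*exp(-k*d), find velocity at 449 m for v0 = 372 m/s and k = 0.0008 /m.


v = v0*exp(-k*d) = 372*exp(-0.0008*449) = 259.7 m/s

259.7 m/s


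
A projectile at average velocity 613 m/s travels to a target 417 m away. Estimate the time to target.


t = d/v = 417/613 = 0.6803 s

0.6803 s


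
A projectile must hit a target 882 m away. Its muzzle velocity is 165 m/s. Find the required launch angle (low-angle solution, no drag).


sin(2*theta) = R*g/v0^2 = 882*9.81/165^2 = 0.317812, theta = arcsin(0.317812)/2 = 9.265°

9.265 degrees


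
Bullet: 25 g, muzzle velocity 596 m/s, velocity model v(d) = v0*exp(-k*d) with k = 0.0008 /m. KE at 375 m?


v = v0*exp(-k*d) = 596*exp(-0.0008*375) = 441.528 m/s
E = 0.5*m*v^2 = 0.5*0.025*441.528^2 = 2437 J

2437 J


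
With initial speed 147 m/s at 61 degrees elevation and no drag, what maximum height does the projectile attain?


H = (v0*sin(theta))^2 / (2g) = (147*sin(61°))^2 / (2*9.81) = 842.5 m

842.5 m


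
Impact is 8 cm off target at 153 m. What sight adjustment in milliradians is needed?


1 mrad subtends 1 cm per 10 m of range, so adj = error_cm / (dist_m / 10) = 8 / (153/10) = 0.5229 mrad

0.5229 mrad


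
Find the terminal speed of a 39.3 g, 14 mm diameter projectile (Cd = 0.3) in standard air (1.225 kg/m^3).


A = pi*(d/2)^2 = pi*(14/2000)^2 = 1.53938e-04 m^2
vt = sqrt(2mg/(Cd*rho*A)) = sqrt(2*0.0393*9.81/(0.3 * 1.225 * 1.53938e-04)) = 116.7 m/s

116.7 m/s


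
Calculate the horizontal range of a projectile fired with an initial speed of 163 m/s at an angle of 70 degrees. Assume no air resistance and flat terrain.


R = v0^2 * sin(2*theta) / g = 163^2 * sin(2*70°) / 9.81 = 1741 m

1741 m


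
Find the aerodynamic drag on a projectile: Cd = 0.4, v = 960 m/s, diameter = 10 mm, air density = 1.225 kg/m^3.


A = pi*(d/2)^2 = pi*(10/2000)^2 = 7.85398e-05 m^2
Fd = 0.5*Cd*rho*A*v^2 = 0.5*0.4*1.225*7.85398e-05*960^2 = 17.73 N

17.73 N


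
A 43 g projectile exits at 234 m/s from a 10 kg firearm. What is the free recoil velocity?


v_recoil = m_p * v_p / m_gun = 0.043 * 234 / 10 = 1.006 m/s

1.006 m/s


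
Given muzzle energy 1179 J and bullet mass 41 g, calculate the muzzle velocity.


v = sqrt(2*E/m) = sqrt(2*1179/0.041) = 239.8 m/s

239.8 m/s


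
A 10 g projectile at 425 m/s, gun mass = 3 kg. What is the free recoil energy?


v_r = m_p*v_p/m_gun = 0.01*425/3 = 1.41667 m/s, E_r = 0.5*m_gun*v_r^2 = 0.5*3*1.41667^2 = 3.01 J

3.01 J


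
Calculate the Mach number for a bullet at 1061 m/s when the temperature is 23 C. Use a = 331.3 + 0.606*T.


a = 331.3 + 0.606*(23) = 345.238 m/s
M = v/a = 1061/345.238 = 3.073

3.073


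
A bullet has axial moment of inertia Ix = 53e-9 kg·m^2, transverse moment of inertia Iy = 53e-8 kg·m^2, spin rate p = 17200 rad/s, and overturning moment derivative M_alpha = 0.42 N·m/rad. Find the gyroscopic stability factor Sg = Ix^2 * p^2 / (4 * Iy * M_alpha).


Sg = Ix^2 * p^2 / (4 * Iy * M_alpha) = (53e-9)^2 * 17200^2 / (4 * 53e-8 * 0.42) = 0.9333

0.9333


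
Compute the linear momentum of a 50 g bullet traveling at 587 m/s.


p = m*v = 0.05*587 = 29.35 kg·m/s

29.35 kg·m/s


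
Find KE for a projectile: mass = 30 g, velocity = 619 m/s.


E = 0.5*m*v^2 = 0.5*0.03*619^2 = 5747 J

5747 J


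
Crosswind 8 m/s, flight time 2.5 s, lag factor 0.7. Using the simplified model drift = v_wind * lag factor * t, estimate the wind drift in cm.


drift = v_wind * lag * t = 8 * 0.7 * 2.5 = 14 m ≈ 1400 cm

1400 cm


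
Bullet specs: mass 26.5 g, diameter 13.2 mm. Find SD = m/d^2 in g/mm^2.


SD = m/d^2 = 26.5/13.2^2 = 0.1521 g/mm^2

0.1521 g/mm^2


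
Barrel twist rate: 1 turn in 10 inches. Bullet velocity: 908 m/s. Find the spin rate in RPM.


twist_m = 10*0.0254 = 0.254 m
spin = v/twist = 908/0.254 = 3574.803 rev/s
RPM = spin*60 = 3574.803*60 ≈ 214488 RPM

214488 RPM


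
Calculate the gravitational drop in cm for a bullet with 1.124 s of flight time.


drop = 0.5*g*t^2 = 0.5*9.81*1.124^2 = 6.19686 m ≈ 619.7 cm

619.7 cm


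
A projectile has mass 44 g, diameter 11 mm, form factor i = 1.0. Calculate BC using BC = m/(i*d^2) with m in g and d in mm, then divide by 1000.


BC = m/(i*d^2*1000) = 44/(1.0 * 11^2 * 1000) = 0.0003636

0.0003636


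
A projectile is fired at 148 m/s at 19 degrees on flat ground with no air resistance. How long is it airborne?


T = 2*v0*sin(theta)/g = 2*148*sin(19°)/9.81 = 9.823 s

9.823 s


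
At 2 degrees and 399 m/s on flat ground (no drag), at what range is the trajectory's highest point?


R = v0^2*sin(2*theta)/g = 399^2*sin(2*2°)/9.81 = 1132.04 m
apex_dist = R/2 = 1132.04/2 = 566 m

566 m


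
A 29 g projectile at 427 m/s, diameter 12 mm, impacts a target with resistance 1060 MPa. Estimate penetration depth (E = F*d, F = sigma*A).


A = pi*(d/2)^2 = pi*(12/2)^2 = 113.097 mm^2
E = 0.5*m*v^2 = 0.5*0.029*427^2 = 2643.77 J
depth = E/(sigma*A) = 2643.77 J / (1060 MPa * 113.097 mm^2) = 2643.77/(1060 * 113.097) m = 0.0220529 m ≈ 22.05 mm

22.05 mm


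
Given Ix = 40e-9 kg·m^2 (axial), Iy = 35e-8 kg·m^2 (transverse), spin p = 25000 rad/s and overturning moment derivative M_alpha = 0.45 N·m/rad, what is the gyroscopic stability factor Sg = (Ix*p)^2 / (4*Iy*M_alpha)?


Sg = Ix^2 * p^2 / (4 * Iy * M_alpha) = (40e-9)^2 * 25000^2 / (4 * 35e-8 * 0.45) = 1.587

1.587


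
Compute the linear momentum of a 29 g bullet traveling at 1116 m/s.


p = m*v = 0.029*1116 = 32.36 kg·m/s

32.36 kg·m/s


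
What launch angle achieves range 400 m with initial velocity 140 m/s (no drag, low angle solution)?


sin(2*theta) = R*g/v0^2 = 400*9.81/140^2 = 0.200204, theta = arcsin(0.200204)/2 = 5.774°

5.774 degrees


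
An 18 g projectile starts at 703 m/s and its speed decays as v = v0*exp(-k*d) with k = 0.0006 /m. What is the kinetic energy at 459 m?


v = v0*exp(-k*d) = 703*exp(-0.0006*459) = 533.766 m/s
E = 0.5*m*v^2 = 0.5*0.018*533.766^2 = 2564 J

2564 J


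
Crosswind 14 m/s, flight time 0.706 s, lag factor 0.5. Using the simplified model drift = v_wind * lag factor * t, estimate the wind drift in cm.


drift = v_wind * lag * t = 14 * 0.5 * 0.706 = 4.942 m ≈ 494.2 cm

494.2 cm


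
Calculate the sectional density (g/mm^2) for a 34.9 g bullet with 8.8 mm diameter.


SD = m/d^2 = 34.9/8.8^2 = 0.4507 g/mm^2

0.4507 g/mm^2


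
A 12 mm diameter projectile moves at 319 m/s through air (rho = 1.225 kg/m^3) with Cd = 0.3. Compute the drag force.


A = pi*(d/2)^2 = pi*(12/2000)^2 = 1.13097e-04 m^2
Fd = 0.5*Cd*rho*A*v^2 = 0.5*0.3*1.225*1.13097e-04*319^2 = 2.115 N

2.115 N


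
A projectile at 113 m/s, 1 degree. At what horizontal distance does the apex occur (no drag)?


R = v0^2*sin(2*theta)/g = 113^2*sin(2*1°)/9.81 = 45.4263 m
apex_dist = R/2 = 45.4263/2 = 22.71 m

22.71 m


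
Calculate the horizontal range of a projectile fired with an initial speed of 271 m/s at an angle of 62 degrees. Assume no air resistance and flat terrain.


R = v0^2 * sin(2*theta) / g = 271^2 * sin(2*62°) / 9.81 = 6206 m

6206 m


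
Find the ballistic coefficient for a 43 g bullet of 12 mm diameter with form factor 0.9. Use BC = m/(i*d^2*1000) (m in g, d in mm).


BC = m/(i*d^2*1000) = 43/(0.9 * 12^2 * 1000) = 0.0003318

0.0003318


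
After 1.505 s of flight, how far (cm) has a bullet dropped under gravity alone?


drop = 0.5*g*t^2 = 0.5*9.81*1.505^2 = 11.1099 m ≈ 1111 cm

1111 cm


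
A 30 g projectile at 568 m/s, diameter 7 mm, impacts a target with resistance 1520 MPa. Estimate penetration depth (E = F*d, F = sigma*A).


A = pi*(d/2)^2 = pi*(7/2)^2 = 38.4845 mm^2
E = 0.5*m*v^2 = 0.5*0.03*568^2 = 4839.36 J
depth = E/(sigma*A) = 4839.36 J / (1520 MPa * 38.4845 mm^2) = 4839.36/(1520 * 38.4845) m = 0.0827291 m ≈ 82.73 mm

82.73 mm


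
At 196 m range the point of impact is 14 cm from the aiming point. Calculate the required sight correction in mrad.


1 mrad subtends 1 cm per 10 m of range, so adj = error_cm / (dist_m / 10) = 14 / (196/10) = 0.7143 mrad

0.7143 mrad


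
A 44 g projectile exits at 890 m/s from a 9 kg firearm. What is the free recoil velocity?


v_recoil = m_p * v_p / m_gun = 0.044 * 890 / 9 = 4.351 m/s

4.351 m/s


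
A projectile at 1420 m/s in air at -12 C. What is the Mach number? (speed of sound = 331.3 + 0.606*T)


a = 331.3 + 0.606*(-12) = 324.028 m/s
M = v/a = 1420/324.028 = 4.382

4.382


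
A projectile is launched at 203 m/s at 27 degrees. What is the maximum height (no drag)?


H = (v0*sin(theta))^2 / (2g) = (203*sin(27°))^2 / (2*9.81) = 432.9 m

432.9 m


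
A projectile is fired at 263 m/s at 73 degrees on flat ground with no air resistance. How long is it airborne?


T = 2*v0*sin(theta)/g = 2*263*sin(73°)/9.81 = 51.28 s

51.28 s


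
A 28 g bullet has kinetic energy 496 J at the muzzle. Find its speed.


v = sqrt(2*E/m) = sqrt(2*496/0.028) = 188.2 m/s

188.2 m/s


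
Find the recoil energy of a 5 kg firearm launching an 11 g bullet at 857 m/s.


v_r = m_p*v_p/m_gun = 0.011*857/5 = 1.8854 m/s, E_r = 0.5*m_gun*v_r^2 = 0.5*5*1.8854^2 = 8.887 J

8.887 J


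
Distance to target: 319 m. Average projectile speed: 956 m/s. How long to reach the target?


t = d/v = 319/956 = 0.3337 s

0.3337 s


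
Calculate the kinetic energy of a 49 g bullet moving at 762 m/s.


E = 0.5*m*v^2 = 0.5*0.049*762^2 = 14226 J

14226 J


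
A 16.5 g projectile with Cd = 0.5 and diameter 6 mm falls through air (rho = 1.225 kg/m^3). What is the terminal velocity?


A = pi*(d/2)^2 = pi*(6/2000)^2 = 2.82743e-05 m^2
vt = sqrt(2mg/(Cd*rho*A)) = sqrt(2*0.0165*9.81/(0.5 * 1.225 * 2.82743e-05)) = 136.7 m/s

136.7 m/s


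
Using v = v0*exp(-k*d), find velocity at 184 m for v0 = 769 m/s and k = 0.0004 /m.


v = v0*exp(-k*d) = 769*exp(-0.0004*184) = 714.4 m/s

714.4 m/s


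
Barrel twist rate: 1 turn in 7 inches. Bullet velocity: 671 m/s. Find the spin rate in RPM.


twist_m = 7*0.0254 = 0.1778 m
spin = v/twist = 671/0.1778 = 3773.903 rev/s
RPM = spin*60 = 3773.903*60 ≈ 226434 RPM

226434 RPM


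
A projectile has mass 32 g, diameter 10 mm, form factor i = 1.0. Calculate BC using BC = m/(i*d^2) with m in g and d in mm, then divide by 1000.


BC = m/(i*d^2*1000) = 32/(1.0 * 10^2 * 1000) = 0.00032

0.00032


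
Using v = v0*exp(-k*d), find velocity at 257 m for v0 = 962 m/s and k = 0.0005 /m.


v = v0*exp(-k*d) = 962*exp(-0.0005*257) = 846 m/s

846 m/s


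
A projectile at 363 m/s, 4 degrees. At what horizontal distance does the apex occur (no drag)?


R = v0^2*sin(2*theta)/g = 363^2*sin(2*4°)/9.81 = 1869.39 m
apex_dist = R/2 = 1869.39/2 = 934.7 m

934.7 m


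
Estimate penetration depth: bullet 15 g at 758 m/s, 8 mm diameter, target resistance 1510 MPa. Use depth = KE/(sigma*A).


A = pi*(d/2)^2 = pi*(8/2)^2 = 50.2655 mm^2
E = 0.5*m*v^2 = 0.5*0.015*758^2 = 4309.23 J
depth = E/(sigma*A) = 4309.23 J / (1510 MPa * 50.2655 mm^2) = 4309.23/(1510 * 50.2655) m = 0.0567744 m ≈ 56.77 mm

56.77 mm


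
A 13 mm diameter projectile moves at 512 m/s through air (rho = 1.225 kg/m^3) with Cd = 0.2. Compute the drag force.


A = pi*(d/2)^2 = pi*(13/2000)^2 = 1.32732e-04 m^2
Fd = 0.5*Cd*rho*A*v^2 = 0.5*0.2*1.225*1.32732e-04*512^2 = 4.262 N

4.262 N


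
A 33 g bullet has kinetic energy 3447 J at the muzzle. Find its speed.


v = sqrt(2*E/m) = sqrt(2*3447/0.033) = 457.1 m/s

457.1 m/s


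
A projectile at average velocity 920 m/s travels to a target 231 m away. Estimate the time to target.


t = d/v = 231/920 = 0.2511 s

0.2511 s


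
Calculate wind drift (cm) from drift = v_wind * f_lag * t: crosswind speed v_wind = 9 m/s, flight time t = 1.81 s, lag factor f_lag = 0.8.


drift = v_wind * lag * t = 9 * 0.8 * 1.81 = 13.032 m ≈ 1303 cm

1303 cm


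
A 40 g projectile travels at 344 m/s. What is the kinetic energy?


E = 0.5*m*v^2 = 0.5*0.04*344^2 = 2367 J

2367 J


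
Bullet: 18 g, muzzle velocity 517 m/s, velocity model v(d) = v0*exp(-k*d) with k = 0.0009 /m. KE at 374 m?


v = v0*exp(-k*d) = 517*exp(-0.0009*374) = 369.239 m/s
E = 0.5*m*v^2 = 0.5*0.018*369.239^2 = 1227 J

1227 J


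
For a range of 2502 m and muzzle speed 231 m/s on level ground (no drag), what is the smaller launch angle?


sin(2*theta) = R*g/v0^2 = 2502*9.81/231^2 = 0.459973, theta = arcsin(0.459973)/2 = 13.69°

13.69 degrees


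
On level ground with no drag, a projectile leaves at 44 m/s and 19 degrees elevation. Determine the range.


R = v0^2 * sin(2*theta) / g = 44^2 * sin(2*19°) / 9.81 = 121.5 m

121.5 m


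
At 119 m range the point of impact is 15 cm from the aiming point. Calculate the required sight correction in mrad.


1 mrad subtends 1 cm per 10 m of range, so adj = error_cm / (dist_m / 10) = 15 / (119/10) = 1.261 mrad

1.261 mrad


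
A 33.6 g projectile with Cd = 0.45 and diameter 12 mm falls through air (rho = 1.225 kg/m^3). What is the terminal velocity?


A = pi*(d/2)^2 = pi*(12/2000)^2 = 1.13097e-04 m^2
vt = sqrt(2mg/(Cd*rho*A)) = sqrt(2*0.0336*9.81/(0.45 * 1.225 * 1.13097e-04)) = 102.8 m/s

102.8 m/s


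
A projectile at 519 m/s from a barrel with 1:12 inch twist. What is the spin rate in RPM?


twist_m = 12*0.0254 = 0.3048 m
spin = v/twist = 519/0.3048 = 1702.756 rev/s
RPM = spin*60 = 1702.756*60 ≈ 102165 RPM

102165 RPM


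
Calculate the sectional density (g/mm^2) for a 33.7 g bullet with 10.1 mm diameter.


SD = m/d^2 = 33.7/10.1^2 = 0.3304 g/mm^2

0.3304 g/mm^2


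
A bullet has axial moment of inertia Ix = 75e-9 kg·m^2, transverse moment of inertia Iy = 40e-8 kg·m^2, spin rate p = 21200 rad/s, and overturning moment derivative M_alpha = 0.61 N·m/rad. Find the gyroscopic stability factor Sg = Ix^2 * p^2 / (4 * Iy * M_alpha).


Sg = Ix^2 * p^2 / (4 * Iy * M_alpha) = (75e-9)^2 * 21200^2 / (4 * 40e-8 * 0.61) = 2.59

2.59


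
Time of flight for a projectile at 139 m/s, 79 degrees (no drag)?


T = 2*v0*sin(theta)/g = 2*139*sin(79°)/9.81 = 27.82 s

27.82 s


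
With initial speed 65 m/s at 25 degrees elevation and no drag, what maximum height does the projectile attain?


H = (v0*sin(theta))^2 / (2g) = (65*sin(25°))^2 / (2*9.81) = 38.46 m

38.46 m


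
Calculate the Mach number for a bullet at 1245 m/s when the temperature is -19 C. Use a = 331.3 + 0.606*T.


a = 331.3 + 0.606*(-19) = 319.786 m/s
M = v/a = 1245/319.786 = 3.893

3.893


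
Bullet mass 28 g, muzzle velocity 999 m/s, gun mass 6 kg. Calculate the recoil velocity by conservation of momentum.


v_recoil = m_p * v_p / m_gun = 0.028 * 999 / 6 = 4.662 m/s

4.662 m/s


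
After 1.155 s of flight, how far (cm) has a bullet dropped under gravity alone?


drop = 0.5*g*t^2 = 0.5*9.81*1.155^2 = 6.54339 m ≈ 654.3 cm

654.3 cm


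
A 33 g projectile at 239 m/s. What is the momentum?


p = m*v = 0.033*239 = 7.887 kg·m/s

7.887 kg·m/s


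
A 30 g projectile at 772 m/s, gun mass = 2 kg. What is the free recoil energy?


v_r = m_p*v_p/m_gun = 0.03*772/2 = 11.58 m/s, E_r = 0.5*m_gun*v_r^2 = 0.5*2*11.58^2 = 134.1 J

134.1 J


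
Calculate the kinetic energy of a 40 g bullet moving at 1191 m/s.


E = 0.5*m*v^2 = 0.5*0.04*1191^2 = 28370 J

28370 J


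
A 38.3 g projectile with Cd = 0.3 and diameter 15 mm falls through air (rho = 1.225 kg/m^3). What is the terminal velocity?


A = pi*(d/2)^2 = pi*(15/2000)^2 = 1.76715e-04 m^2
vt = sqrt(2mg/(Cd*rho*A)) = sqrt(2*0.0383*9.81/(0.3 * 1.225 * 1.76715e-04)) = 107.6 m/s

107.6 m/s


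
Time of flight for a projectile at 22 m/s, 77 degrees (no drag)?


T = 2*v0*sin(theta)/g = 2*22*sin(77°)/9.81 = 4.37 s

4.37 s


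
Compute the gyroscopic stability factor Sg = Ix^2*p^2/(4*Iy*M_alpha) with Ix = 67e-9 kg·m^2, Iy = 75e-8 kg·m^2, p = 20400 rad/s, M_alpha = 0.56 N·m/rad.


Sg = Ix^2 * p^2 / (4 * Iy * M_alpha) = (67e-9)^2 * 20400^2 / (4 * 75e-8 * 0.56) = 1.112

1.112


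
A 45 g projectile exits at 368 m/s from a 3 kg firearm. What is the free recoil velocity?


v_recoil = m_p * v_p / m_gun = 0.045 * 368 / 3 = 5.52 m/s

5.52 m/s


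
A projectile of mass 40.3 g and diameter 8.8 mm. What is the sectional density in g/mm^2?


SD = m/d^2 = 40.3/8.8^2 = 0.5204 g/mm^2

0.5204 g/mm^2


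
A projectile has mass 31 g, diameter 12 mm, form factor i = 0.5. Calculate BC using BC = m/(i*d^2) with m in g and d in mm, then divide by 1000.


BC = m/(i*d^2*1000) = 31/(0.5 * 12^2 * 1000) = 0.0004306

0.0004306


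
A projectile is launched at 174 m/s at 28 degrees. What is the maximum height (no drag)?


H = (v0*sin(theta))^2 / (2g) = (174*sin(28°))^2 / (2*9.81) = 340.1 m

340.1 m


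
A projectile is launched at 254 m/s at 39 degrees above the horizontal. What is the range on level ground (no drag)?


R = v0^2 * sin(2*theta) / g = 254^2 * sin(2*39°) / 9.81 = 6433 m

6433 m


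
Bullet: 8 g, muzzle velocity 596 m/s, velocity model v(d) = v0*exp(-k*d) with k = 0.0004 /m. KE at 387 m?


v = v0*exp(-k*d) = 596*exp(-0.0004*387) = 510.526 m/s
E = 0.5*m*v^2 = 0.5*0.008*510.526^2 = 1043 J

1043 J


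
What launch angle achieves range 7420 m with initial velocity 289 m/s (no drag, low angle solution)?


sin(2*theta) = R*g/v0^2 = 7420*9.81/289^2 = 0.87152, theta = arcsin(0.87152)/2 = 30.32°

30.32 degrees


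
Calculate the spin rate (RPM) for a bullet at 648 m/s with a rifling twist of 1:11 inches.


twist_m = 11*0.0254 = 0.2794 m
spin = v/twist = 648/0.2794 = 2319.256 rev/s
RPM = spin*60 = 2319.256*60 ≈ 139155 RPM

139155 RPM


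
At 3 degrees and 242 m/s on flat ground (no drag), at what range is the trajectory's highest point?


R = v0^2*sin(2*theta)/g = 242^2*sin(2*3°)/9.81 = 624.017 m
apex_dist = R/2 = 624.017/2 = 312 m

312 m


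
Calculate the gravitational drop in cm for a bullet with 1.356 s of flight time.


drop = 0.5*g*t^2 = 0.5*9.81*1.356^2 = 9.019 m ≈ 901.9 cm

901.9 cm


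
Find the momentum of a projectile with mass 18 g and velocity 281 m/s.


p = m*v = 0.018*281 = 5.058 kg·m/s

5.058 kg·m/s


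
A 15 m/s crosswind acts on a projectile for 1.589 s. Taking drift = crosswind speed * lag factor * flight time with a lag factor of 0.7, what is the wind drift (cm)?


drift = v_wind * lag * t = 15 * 0.7 * 1.589 = 16.6845 m ≈ 1668 cm

1668 cm


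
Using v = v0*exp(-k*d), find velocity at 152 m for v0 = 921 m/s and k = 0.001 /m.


v = v0*exp(-k*d) = 921*exp(-0.001*152) = 791.1 m/s

791.1 m/s


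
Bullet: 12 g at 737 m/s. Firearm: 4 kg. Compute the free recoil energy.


v_r = m_p*v_p/m_gun = 0.012*737/4 = 2.211 m/s, E_r = 0.5*m_gun*v_r^2 = 0.5*4*2.211^2 = 9.777 J

9.777 J


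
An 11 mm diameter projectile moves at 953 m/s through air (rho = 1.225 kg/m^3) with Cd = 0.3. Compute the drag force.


A = pi*(d/2)^2 = pi*(11/2000)^2 = 9.50332e-05 m^2
Fd = 0.5*Cd*rho*A*v^2 = 0.5*0.3*1.225*9.50332e-05*953^2 = 15.86 N

15.86 N


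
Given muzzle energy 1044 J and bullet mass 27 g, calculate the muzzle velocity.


v = sqrt(2*E/m) = sqrt(2*1044/0.027) = 278.1 m/s

278.1 m/s


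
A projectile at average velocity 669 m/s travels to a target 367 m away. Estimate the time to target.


t = d/v = 367/669 = 0.5486 s

0.5486 s


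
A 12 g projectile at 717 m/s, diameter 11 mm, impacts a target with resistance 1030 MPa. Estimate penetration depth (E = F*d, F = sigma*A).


A = pi*(d/2)^2 = pi*(11/2)^2 = 95.0332 mm^2
E = 0.5*m*v^2 = 0.5*0.012*717^2 = 3084.53 J
depth = E/(sigma*A) = 3084.53 J / (1030 MPa * 95.0332 mm^2) = 3084.53/(1030 * 95.0332) m = 0.0315121 m ≈ 31.51 mm

31.51 mm


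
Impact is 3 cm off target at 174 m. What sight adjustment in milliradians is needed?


1 mrad subtends 1 cm per 10 m of range, so adj = error_cm / (dist_m / 10) = 3 / (174/10) = 0.1724 mrad

0.1724 mrad


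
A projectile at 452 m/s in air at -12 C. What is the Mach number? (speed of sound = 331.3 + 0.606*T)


a = 331.3 + 0.606*(-12) = 324.028 m/s
M = v/a = 452/324.028 = 1.395

1.395


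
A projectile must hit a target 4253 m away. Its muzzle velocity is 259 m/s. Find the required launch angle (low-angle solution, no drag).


sin(2*theta) = R*g/v0^2 = 4253*9.81/259^2 = 0.621963, theta = arcsin(0.621963)/2 = 19.23°

19.23 degrees


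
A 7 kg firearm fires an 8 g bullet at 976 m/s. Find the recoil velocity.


v_recoil = m_p * v_p / m_gun = 0.008 * 976 / 7 = 1.115 m/s

1.115 m/s


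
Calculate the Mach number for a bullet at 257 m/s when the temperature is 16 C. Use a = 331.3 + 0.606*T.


a = 331.3 + 0.606*(16) = 340.996 m/s
M = v/a = 257/340.996 = 0.7537

0.7537


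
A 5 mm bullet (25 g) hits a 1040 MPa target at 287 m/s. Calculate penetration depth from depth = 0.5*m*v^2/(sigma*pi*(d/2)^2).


A = pi*(d/2)^2 = pi*(5/2)^2 = 19.635 mm^2
E = 0.5*m*v^2 = 0.5*0.025*287^2 = 1029.61 J
depth = E/(sigma*A) = 1029.61 J / (1040 MPa * 19.635 mm^2) = 1029.61/(1040 * 19.635) m = 0.0504209 m ≈ 50.42 mm

50.42 mm


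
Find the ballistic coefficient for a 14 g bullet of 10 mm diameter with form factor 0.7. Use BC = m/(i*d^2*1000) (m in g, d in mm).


BC = m/(i*d^2*1000) = 14/(0.7 * 10^2 * 1000) = 0.0002

0.0002


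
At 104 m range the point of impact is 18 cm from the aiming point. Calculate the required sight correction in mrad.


1 mrad subtends 1 cm per 10 m of range, so adj = error_cm / (dist_m / 10) = 18 / (104/10) = 1.731 mrad

1.731 mrad


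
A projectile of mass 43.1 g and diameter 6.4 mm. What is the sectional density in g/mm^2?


SD = m/d^2 = 43.1/6.4^2 = 1.052 g/mm^2

1.052 g/mm^2


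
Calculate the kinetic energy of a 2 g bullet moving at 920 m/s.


E = 0.5*m*v^2 = 0.5*0.002*920^2 = 846.4 J

846.4 J


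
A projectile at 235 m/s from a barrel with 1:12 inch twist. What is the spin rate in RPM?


twist_m = 12*0.0254 = 0.3048 m
spin = v/twist = 235/0.3048 = 770.9974 rev/s
RPM = spin*60 = 770.9974*60 ≈ 46260 RPM

46260 RPM


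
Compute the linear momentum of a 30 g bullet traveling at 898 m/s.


p = m*v = 0.03*898 = 26.94 kg·m/s

26.94 kg·m/s


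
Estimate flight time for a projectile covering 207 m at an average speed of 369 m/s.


t = d/v = 207/369 = 0.561 s

0.561 s


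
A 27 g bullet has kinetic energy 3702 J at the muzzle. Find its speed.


v = sqrt(2*E/m) = sqrt(2*3702/0.027) = 523.7 m/s

523.7 m/s


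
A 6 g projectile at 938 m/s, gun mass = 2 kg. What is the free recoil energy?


v_r = m_p*v_p/m_gun = 0.006*938/2 = 2.814 m/s, E_r = 0.5*m_gun*v_r^2 = 0.5*2*2.814^2 = 7.919 J

7.919 J


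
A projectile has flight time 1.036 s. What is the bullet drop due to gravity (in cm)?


drop = 0.5*g*t^2 = 0.5*9.81*1.036^2 = 5.26452 m ≈ 526.5 cm

526.5 cm


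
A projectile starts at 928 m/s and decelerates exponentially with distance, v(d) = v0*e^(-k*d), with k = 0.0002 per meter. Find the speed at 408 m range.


v = v0*exp(-k*d) = 928*exp(-0.0002*408) = 855.3 m/s

855.3 m/s


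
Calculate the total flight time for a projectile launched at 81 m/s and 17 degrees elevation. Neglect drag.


T = 2*v0*sin(theta)/g = 2*81*sin(17°)/9.81 = 4.828 s

4.828 s


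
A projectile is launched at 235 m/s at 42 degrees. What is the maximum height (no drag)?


H = (v0*sin(theta))^2 / (2g) = (235*sin(42°))^2 / (2*9.81) = 1260 m

1260 m


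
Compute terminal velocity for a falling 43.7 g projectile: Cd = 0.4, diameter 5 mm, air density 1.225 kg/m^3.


A = pi*(d/2)^2 = pi*(5/2000)^2 = 1.96350e-05 m^2
vt = sqrt(2mg/(Cd*rho*A)) = sqrt(2*0.0437*9.81/(0.4 * 1.225 * 1.96350e-05)) = 298.5 m/s

298.5 m/s


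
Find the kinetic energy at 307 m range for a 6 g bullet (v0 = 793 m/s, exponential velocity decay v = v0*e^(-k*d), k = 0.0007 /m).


v = v0*exp(-k*d) = 793*exp(-0.0007*307) = 639.651 m/s
E = 0.5*m*v^2 = 0.5*0.006*639.651^2 = 1227 J

1227 J


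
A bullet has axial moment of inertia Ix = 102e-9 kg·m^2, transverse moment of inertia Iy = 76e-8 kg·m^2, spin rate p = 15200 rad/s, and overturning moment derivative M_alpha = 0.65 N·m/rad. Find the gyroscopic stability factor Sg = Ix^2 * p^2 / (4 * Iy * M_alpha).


Sg = Ix^2 * p^2 / (4 * Iy * M_alpha) = (102e-9)^2 * 15200^2 / (4 * 76e-8 * 0.65) = 1.216

1.216


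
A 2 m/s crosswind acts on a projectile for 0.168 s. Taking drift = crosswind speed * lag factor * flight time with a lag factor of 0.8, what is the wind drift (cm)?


drift = v_wind * lag * t = 2 * 0.8 * 0.168 = 0.2688 m ≈ 26.88 cm

26.88 cm


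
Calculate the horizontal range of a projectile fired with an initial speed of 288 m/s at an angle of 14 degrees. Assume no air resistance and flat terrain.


R = v0^2 * sin(2*theta) / g = 288^2 * sin(2*14°) / 9.81 = 3969 m

3969 m


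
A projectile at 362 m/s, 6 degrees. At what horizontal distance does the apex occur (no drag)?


R = v0^2*sin(2*theta)/g = 362^2*sin(2*6°)/9.81 = 2777.33 m
apex_dist = R/2 = 2777.33/2 = 1389 m

1389 m


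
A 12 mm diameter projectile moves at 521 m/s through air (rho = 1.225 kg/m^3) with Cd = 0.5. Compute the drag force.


A = pi*(d/2)^2 = pi*(12/2000)^2 = 1.13097e-04 m^2
Fd = 0.5*Cd*rho*A*v^2 = 0.5*0.5*1.225*1.13097e-04*521^2 = 9.402 N

9.402 N


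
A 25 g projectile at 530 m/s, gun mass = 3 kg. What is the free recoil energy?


v_r = m_p*v_p/m_gun = 0.025*530/3 = 4.41667 m/s, E_r = 0.5*m_gun*v_r^2 = 0.5*3*4.41667^2 = 29.26 J

29.26 J


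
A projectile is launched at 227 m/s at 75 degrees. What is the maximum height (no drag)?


H = (v0*sin(theta))^2 / (2g) = (227*sin(75°))^2 / (2*9.81) = 2450 m

2450 m


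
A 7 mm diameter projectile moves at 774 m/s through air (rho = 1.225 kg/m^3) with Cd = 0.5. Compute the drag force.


A = pi*(d/2)^2 = pi*(7/2000)^2 = 3.84845e-05 m^2
Fd = 0.5*Cd*rho*A*v^2 = 0.5*0.5*1.225*3.84845e-05*774^2 = 7.061 N

7.061 N


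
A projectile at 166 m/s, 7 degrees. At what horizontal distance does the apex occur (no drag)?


R = v0^2*sin(2*theta)/g = 166^2*sin(2*7°)/9.81 = 679.551 m
apex_dist = R/2 = 679.551/2 = 339.8 m

339.8 m


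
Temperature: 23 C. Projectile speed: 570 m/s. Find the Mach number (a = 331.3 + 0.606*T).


a = 331.3 + 0.606*(23) = 345.238 m/s
M = v/a = 570/345.238 = 1.651

1.651


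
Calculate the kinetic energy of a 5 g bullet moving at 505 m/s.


E = 0.5*m*v^2 = 0.5*0.005*505^2 = 637.6 J

637.6 J


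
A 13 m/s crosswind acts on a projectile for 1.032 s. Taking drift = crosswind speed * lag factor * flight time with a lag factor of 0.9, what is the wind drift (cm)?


drift = v_wind * lag * t = 13 * 0.9 * 1.032 = 12.0744 m ≈ 1207 cm

1207 cm


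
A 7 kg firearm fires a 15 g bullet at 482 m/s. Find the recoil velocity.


v_recoil = m_p * v_p / m_gun = 0.015 * 482 / 7 = 1.033 m/s

1.033 m/s


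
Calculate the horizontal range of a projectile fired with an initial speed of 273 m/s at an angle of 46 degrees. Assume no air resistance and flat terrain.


R = v0^2 * sin(2*theta) / g = 273^2 * sin(2*46°) / 9.81 = 7593 m

7593 m


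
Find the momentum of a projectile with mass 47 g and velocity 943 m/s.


p = m*v = 0.047*943 = 44.32 kg·m/s

44.32 kg·m/s


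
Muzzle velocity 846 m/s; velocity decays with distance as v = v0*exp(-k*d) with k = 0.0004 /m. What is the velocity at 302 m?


v = v0*exp(-k*d) = 846*exp(-0.0004*302) = 749.7 m/s

749.7 m/s


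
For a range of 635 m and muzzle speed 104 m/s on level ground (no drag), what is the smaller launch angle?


sin(2*theta) = R*g/v0^2 = 635*9.81/104^2 = 0.575938, theta = arcsin(0.575938)/2 = 17.58°

17.58 degrees


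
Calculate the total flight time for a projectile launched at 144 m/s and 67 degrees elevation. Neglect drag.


T = 2*v0*sin(theta)/g = 2*144*sin(67°)/9.81 = 27.02 s

27.02 s


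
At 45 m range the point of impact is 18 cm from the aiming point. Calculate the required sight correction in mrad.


1 mrad subtends 1 cm per 10 m of range, so adj = error_cm / (dist_m / 10) = 18 / (45/10) = 4 mrad

4 mrad


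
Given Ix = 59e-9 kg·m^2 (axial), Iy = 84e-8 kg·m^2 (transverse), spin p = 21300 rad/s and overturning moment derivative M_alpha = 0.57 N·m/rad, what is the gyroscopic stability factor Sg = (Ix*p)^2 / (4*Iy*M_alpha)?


Sg = Ix^2 * p^2 / (4 * Iy * M_alpha) = (59e-9)^2 * 21300^2 / (4 * 84e-8 * 0.57) = 0.8246

0.8246


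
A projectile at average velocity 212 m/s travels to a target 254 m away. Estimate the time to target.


t = d/v = 254/212 = 1.198 s

1.198 s


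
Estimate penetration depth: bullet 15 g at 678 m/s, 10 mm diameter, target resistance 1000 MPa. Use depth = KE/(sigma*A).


A = pi*(d/2)^2 = pi*(10/2)^2 = 78.5398 mm^2
E = 0.5*m*v^2 = 0.5*0.015*678^2 = 3447.63 J
depth = E/(sigma*A) = 3447.63 J / (1000 MPa * 78.5398 mm^2) = 3447.63/(1000 * 78.5398) m = 0.0438966 m ≈ 43.9 mm

43.9 mm


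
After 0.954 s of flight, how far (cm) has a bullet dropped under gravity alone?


drop = 0.5*g*t^2 = 0.5*9.81*0.954^2 = 4.46412 m ≈ 446.4 cm

446.4 cm


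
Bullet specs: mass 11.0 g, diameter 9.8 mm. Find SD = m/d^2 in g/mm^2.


SD = m/d^2 = 11.0/9.8^2 = 0.1145 g/mm^2

0.1145 g/mm^2


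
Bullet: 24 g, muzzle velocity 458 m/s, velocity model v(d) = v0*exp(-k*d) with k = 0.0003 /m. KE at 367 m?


v = v0*exp(-k*d) = 458*exp(-0.0003*367) = 410.251 m/s
E = 0.5*m*v^2 = 0.5*0.024*410.251^2 = 2020 J

2020 J


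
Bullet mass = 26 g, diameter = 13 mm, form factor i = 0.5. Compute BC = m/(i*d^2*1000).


BC = m/(i*d^2*1000) = 26/(0.5 * 13^2 * 1000) = 0.0003077

0.0003077


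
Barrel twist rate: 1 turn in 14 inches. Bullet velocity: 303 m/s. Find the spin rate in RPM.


twist_m = 14*0.0254 = 0.3556 m
spin = v/twist = 303/0.3556 = 852.081 rev/s
RPM = spin*60 = 852.081*60 ≈ 51125 RPM

51125 RPM


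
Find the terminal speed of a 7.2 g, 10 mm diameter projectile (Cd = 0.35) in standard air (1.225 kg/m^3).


A = pi*(d/2)^2 = pi*(10/2000)^2 = 7.85398e-05 m^2
vt = sqrt(2mg/(Cd*rho*A)) = sqrt(2*0.0072*9.81/(0.35 * 1.225 * 7.85398e-05)) = 64.77 m/s

64.77 m/s


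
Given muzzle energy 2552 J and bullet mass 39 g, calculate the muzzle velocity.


v = sqrt(2*E/m) = sqrt(2*2552/0.039) = 361.8 m/s

361.8 m/s


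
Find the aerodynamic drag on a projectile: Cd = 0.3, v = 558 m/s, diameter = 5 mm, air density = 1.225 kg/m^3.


A = pi*(d/2)^2 = pi*(5/2000)^2 = 1.96350e-05 m^2
Fd = 0.5*Cd*rho*A*v^2 = 0.5*0.3*1.225*1.96350e-05*558^2 = 1.123 N

1.123 N


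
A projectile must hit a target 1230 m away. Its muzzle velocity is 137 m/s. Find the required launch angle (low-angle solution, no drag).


sin(2*theta) = R*g/v0^2 = 1230*9.81/137^2 = 0.642885, theta = arcsin(0.642885)/2 = 20°

20 degrees


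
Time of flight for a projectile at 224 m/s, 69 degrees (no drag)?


T = 2*v0*sin(theta)/g = 2*224*sin(69°)/9.81 = 42.63 s

42.63 s


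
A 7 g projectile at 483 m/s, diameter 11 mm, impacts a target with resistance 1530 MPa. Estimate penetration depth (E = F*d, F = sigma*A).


A = pi*(d/2)^2 = pi*(11/2)^2 = 95.0332 mm^2
E = 0.5*m*v^2 = 0.5*0.007*483^2 = 816.512 J
depth = E/(sigma*A) = 816.512 J / (1530 MPa * 95.0332 mm^2) = 816.512/(1530 * 95.0332) m = 0.00561559 m ≈ 5.616 mm

5.616 mm


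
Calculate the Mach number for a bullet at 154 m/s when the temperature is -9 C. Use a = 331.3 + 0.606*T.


a = 331.3 + 0.606*(-9) = 325.846 m/s
M = v/a = 154/325.846 = 0.4726

0.4726


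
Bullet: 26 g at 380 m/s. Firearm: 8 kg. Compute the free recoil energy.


v_r = m_p*v_p/m_gun = 0.026*380/8 = 1.235 m/s, E_r = 0.5*m_gun*v_r^2 = 0.5*8*1.235^2 = 6.101 J

6.101 J


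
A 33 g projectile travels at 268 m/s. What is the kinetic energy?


E = 0.5*m*v^2 = 0.5*0.033*268^2 = 1185 J

1185 J


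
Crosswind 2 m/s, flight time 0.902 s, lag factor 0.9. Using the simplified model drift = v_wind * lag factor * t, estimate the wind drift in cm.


drift = v_wind * lag * t = 2 * 0.9 * 0.902 = 1.6236 m ≈ 162.4 cm

162.4 cm


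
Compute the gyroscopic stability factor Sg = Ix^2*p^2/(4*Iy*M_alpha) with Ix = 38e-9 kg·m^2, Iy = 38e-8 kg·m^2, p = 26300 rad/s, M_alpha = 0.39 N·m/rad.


Sg = Ix^2 * p^2 / (4 * Iy * M_alpha) = (38e-9)^2 * 26300^2 / (4 * 38e-8 * 0.39) = 1.685

1.685


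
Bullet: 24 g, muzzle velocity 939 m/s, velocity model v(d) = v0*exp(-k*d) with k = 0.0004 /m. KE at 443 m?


v = v0*exp(-k*d) = 939*exp(-0.0004*443) = 786.518 m/s
E = 0.5*m*v^2 = 0.5*0.024*786.518^2 = 7423 J

7423 J


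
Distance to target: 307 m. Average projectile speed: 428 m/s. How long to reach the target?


t = d/v = 307/428 = 0.7173 s

0.7173 s


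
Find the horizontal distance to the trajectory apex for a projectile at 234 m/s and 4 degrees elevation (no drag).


R = v0^2*sin(2*theta)/g = 234^2*sin(2*4°)/9.81 = 776.816 m
apex_dist = R/2 = 776.816/2 = 388.4 m

388.4 m


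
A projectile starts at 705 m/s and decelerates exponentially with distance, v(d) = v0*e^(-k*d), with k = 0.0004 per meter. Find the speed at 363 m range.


v = v0*exp(-k*d) = 705*exp(-0.0004*363) = 609.7 m/s

609.7 m/s


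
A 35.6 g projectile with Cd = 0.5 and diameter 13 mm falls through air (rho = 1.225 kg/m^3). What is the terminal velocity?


A = pi*(d/2)^2 = pi*(13/2000)^2 = 1.32732e-04 m^2
vt = sqrt(2mg/(Cd*rho*A)) = sqrt(2*0.0356*9.81/(0.5 * 1.225 * 1.32732e-04)) = 92.69 m/s

92.69 m/s


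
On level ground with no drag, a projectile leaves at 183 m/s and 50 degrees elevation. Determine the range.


R = v0^2 * sin(2*theta) / g = 183^2 * sin(2*50°) / 9.81 = 3362 m

3362 m


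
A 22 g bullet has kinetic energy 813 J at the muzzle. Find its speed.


v = sqrt(2*E/m) = sqrt(2*813/0.022) = 271.9 m/s

271.9 m/s


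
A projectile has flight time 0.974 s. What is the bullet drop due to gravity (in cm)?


drop = 0.5*g*t^2 = 0.5*9.81*0.974^2 = 4.65326 m ≈ 465.3 cm

465.3 cm


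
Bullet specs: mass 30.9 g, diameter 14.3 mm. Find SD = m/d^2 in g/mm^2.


SD = m/d^2 = 30.9/14.3^2 = 0.1511 g/mm^2

0.1511 g/mm^2


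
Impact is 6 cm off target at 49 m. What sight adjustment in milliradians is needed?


1 mrad subtends 1 cm per 10 m of range, so adj = error_cm / (dist_m / 10) = 6 / (49/10) = 1.224 mrad

1.224 mrad


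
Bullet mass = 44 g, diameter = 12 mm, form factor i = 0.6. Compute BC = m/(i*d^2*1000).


BC = m/(i*d^2*1000) = 44/(0.6 * 12^2 * 1000) = 0.0005093

0.0005093
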